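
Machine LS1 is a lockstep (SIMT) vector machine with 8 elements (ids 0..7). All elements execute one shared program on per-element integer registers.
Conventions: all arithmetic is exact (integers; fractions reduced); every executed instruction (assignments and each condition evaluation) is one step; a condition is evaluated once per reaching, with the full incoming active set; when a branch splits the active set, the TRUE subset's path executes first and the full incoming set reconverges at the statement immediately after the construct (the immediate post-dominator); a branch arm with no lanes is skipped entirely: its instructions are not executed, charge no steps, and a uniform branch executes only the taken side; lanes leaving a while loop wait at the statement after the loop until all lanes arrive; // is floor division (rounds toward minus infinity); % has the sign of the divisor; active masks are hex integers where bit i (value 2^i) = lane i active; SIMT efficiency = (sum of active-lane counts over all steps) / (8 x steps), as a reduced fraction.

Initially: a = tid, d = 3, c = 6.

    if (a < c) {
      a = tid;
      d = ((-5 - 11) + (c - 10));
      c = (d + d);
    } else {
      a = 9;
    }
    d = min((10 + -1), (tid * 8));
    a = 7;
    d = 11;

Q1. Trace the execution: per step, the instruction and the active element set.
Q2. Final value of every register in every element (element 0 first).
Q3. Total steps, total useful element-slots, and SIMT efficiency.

step 0: eval (a < c)                 0xff
step 1: a <- tid                     0x3f
step 2: d <- ((-5 - 11) + (c - 10))  0x3f
step 3: c <- (d + d)                 0x3f
step 4: a <- 9                       0xc0
step 5: d <- min((10 + -1), (tid * 8)) 0xff
step 6: a <- 7                       0xff
step 7: d <- 11                      0xff

Answer: 8 steps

a: 7,7,7,7,7,7,7,7
d: 11,11,11,11,11,11,11,11
c: -40,-40,-40,-40,-40,-40,6,6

steps = 8; useful = 52; efficiency = 52/64 = 13/16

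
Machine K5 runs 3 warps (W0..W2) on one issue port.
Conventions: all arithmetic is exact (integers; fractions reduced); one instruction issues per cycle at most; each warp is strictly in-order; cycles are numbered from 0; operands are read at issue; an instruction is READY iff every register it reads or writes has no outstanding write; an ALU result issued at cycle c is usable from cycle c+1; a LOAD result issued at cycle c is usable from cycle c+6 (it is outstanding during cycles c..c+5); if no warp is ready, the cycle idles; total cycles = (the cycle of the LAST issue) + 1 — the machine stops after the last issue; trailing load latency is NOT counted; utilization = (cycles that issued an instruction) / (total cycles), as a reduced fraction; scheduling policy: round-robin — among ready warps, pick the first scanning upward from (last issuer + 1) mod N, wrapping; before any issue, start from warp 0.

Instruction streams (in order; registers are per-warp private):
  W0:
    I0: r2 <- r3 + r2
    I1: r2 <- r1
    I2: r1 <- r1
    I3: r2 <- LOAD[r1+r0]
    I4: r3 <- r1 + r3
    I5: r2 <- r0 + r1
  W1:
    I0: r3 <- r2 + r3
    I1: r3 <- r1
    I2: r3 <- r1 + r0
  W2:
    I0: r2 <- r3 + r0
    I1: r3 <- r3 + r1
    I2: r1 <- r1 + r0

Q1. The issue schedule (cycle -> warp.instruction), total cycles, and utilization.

cycle 0: W0.I0
cycle 1: W1.I0
cycle 2: W2.I0
cycle 3: W0.I1
cycle 4: W1.I1
cycle 5: W2.I1
cycle 6: W0.I2
cycle 7: W1.I2
cycle 8: W2.I2
cycle 9: W0.I3
cycle 10: W0.I4
cycle 11: idle
cycle 12: idle
cycle 13: idle
cycle 14: idle
cycle 15: W0.I5

Answer: 16 cycles, utilization 3/4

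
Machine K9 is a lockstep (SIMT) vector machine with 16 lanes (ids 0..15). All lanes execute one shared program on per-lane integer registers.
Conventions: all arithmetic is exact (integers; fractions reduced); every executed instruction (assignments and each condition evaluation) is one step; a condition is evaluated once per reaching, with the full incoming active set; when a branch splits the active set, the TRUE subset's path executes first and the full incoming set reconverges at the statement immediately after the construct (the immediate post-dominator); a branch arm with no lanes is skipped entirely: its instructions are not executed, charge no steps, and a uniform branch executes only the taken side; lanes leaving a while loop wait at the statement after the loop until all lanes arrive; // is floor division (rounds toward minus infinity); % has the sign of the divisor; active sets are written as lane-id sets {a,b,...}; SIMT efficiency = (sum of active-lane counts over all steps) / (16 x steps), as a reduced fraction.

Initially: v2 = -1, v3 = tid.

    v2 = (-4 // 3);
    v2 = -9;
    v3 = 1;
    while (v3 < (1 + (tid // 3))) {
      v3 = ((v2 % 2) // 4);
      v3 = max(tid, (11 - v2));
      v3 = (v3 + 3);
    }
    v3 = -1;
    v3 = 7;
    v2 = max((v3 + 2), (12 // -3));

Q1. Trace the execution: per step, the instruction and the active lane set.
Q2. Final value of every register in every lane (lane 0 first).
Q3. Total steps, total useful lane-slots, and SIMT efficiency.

step 0: v2 <- (-4 // 3)              {0,1,2,3,4,5,6,7,8,9,10,11,12,13,14,15}
step 1: v2 <- -9                     {0,1,2,3,4,5,6,7,8,9,10,11,12,13,14,15}
step 2: v3 <- 1                      {0,1,2,3,4,5,6,7,8,9,10,11,12,13,14,15}
step 3: eval (v3 < (1 + (tid // 3))) {0,1,2,3,4,5,6,7,8,9,10,11,12,13,14,15}
step 4: v3 <- ((v2 % 2) // 4)        {3,4,5,6,7,8,9,10,11,12,13,14,15}
step 5: v3 <- max(tid, (11 - v2))    {3,4,5,6,7,8,9,10,11,12,13,14,15}
step 6: v3 <- (v3 + 3)               {3,4,5,6,7,8,9,10,11,12,13,14,15}
step 7: eval (v3 < (1 + (tid // 3))) {3,4,5,6,7,8,9,10,11,12,13,14,15}
step 8: v3 <- -1                     {0,1,2,3,4,5,6,7,8,9,10,11,12,13,14,15}
step 9: v3 <- 7                      {0,1,2,3,4,5,6,7,8,9,10,11,12,13,14,15}
step 10: v2 <- max((v3 + 2), (12 // -3)) {0,1,2,3,4,5,6,7,8,9,10,11,12,13,14,15}

Answer: 11 steps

v2: 9,9,9,9,9,9,9,9,9,9,9,9,9,9,9,9
v3: 7,7,7,7,7,7,7,7,7,7,7,7,7,7,7,7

steps = 11; useful = 164; efficiency = 164/176 = 41/44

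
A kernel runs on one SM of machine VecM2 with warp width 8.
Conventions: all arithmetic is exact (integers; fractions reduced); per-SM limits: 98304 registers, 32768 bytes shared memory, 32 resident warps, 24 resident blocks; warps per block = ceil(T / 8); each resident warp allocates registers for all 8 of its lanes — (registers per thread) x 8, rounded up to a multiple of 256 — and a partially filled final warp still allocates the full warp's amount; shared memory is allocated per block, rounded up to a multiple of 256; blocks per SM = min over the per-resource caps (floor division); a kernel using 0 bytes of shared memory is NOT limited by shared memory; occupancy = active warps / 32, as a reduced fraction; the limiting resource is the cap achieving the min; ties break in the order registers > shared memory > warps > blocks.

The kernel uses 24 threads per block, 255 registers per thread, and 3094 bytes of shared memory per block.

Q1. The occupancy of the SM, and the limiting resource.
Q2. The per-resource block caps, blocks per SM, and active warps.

Answer: occupancy 27/32, limited by shared memory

registers: 16 blocks
shared memory: 9 blocks
warps: 10 blocks
blocks: 24 blocks

Answer: 9 blocks, 27 active warps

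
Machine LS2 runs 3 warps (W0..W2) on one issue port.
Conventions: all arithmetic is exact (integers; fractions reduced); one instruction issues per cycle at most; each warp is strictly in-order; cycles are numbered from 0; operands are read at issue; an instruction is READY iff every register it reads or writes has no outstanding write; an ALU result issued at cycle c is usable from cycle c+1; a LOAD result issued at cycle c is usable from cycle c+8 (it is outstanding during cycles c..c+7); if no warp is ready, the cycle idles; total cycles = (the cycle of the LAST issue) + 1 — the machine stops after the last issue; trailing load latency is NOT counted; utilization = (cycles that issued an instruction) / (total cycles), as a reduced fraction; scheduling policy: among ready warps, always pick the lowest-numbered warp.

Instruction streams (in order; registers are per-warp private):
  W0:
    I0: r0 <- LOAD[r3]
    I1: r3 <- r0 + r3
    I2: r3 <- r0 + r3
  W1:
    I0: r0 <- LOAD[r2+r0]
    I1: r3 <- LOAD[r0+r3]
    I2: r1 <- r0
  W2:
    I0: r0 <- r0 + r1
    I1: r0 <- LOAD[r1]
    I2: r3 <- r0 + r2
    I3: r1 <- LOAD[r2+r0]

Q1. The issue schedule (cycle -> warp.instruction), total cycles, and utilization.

cycle 0: W0.I0
cycle 1: W1.I0
cycle 2: W2.I0
cycle 3: W2.I1
cycle 4: idle
cycle 5: idle
cycle 6: idle
cycle 7: idle
cycle 8: W0.I1
cycle 9: W0.I2
cycle 10: W1.I1
cycle 11: W1.I2
cycle 12: W2.I2
cycle 13: W2.I3

Answer: 14 cycles, utilization 5/7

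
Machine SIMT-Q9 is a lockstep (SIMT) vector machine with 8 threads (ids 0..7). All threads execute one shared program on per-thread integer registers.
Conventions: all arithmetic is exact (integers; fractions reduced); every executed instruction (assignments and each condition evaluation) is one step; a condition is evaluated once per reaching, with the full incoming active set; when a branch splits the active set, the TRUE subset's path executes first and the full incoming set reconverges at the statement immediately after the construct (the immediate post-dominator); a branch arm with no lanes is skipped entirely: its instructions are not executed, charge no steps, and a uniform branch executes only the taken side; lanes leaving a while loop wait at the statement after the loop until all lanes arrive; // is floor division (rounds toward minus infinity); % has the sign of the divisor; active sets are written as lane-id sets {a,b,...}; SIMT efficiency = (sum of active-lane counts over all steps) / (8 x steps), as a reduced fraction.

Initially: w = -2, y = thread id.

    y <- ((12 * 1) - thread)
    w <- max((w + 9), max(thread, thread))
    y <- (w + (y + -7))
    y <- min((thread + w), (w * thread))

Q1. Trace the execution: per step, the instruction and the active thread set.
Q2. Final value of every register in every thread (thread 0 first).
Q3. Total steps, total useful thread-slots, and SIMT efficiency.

step 0: y <- ((12 * 1) - thread)     {0,1,2,3,4,5,6,7}
step 1: w <- max((w + 9), max(thread, thread)) {0,1,2,3,4,5,6,7}
step 2: y <- (w + (y + -7))          {0,1,2,3,4,5,6,7}
step 3: y <- min((thread + w), (w * thread)) {0,1,2,3,4,5,6,7}

Answer: 4 steps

w: 7,7,7,7,7,7,7,7
y: 0,7,9,10,11,12,13,14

steps = 4; useful = 32; efficiency = 32/32 = 1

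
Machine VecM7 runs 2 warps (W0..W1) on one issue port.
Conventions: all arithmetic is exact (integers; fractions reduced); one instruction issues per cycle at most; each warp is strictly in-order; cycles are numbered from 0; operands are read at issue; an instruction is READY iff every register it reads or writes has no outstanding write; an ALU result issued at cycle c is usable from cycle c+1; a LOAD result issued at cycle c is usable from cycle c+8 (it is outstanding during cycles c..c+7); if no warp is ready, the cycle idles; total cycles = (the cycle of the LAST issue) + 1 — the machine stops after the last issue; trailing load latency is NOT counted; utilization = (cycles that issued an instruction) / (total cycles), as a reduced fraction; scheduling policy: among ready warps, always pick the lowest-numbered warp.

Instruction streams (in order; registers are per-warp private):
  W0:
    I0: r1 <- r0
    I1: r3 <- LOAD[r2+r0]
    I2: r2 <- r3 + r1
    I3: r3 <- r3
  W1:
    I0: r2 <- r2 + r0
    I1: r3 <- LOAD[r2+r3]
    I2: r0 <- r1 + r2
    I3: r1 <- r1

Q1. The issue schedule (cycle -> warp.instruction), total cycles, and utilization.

cycle 0: W0.I0
cycle 1: W0.I1
cycle 2: W1.I0
cycle 3: W1.I1
cycle 4: W1.I2
cycle 5: W1.I3
cycle 6: idle
cycle 7: idle
cycle 8: idle
cycle 9: W0.I2
cycle 10: W0.I3

Answer: 11 cycles, utilization 8/11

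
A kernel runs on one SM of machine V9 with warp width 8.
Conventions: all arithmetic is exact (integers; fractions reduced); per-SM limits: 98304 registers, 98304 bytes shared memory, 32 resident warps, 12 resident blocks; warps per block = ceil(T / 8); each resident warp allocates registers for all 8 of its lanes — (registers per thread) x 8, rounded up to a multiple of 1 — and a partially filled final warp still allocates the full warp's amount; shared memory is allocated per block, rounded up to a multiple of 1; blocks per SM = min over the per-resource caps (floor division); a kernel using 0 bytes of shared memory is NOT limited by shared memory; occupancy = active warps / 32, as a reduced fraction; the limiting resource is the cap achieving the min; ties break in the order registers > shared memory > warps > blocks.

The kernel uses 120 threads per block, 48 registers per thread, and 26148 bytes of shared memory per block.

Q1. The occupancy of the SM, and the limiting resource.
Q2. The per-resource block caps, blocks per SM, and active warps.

Answer: occupancy 15/16, limited by warps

registers: 17 blocks
shared memory: 3 blocks
warps: 2 blocks
blocks: 12 blocks

Answer: 2 blocks, 30 active warps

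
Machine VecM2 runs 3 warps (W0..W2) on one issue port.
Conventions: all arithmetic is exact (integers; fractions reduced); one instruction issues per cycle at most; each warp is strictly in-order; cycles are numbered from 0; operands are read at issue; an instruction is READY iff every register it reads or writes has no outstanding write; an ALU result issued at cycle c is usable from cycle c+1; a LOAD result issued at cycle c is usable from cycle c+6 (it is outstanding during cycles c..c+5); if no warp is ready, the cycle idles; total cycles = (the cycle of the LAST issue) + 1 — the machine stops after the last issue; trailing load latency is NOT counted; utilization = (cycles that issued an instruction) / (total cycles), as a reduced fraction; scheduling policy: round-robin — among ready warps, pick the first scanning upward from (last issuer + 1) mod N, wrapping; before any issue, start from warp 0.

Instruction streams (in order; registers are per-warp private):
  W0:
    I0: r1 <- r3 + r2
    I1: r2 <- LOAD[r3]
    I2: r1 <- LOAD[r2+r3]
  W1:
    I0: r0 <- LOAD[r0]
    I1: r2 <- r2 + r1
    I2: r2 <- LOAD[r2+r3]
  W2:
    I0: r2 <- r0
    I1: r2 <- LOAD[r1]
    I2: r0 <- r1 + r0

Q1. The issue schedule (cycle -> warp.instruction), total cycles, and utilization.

cycle 0: W0.I0
cycle 1: W1.I0
cycle 2: W2.I0
cycle 3: W0.I1
cycle 4: W1.I1
cycle 5: W2.I1
cycle 6: W1.I2
cycle 7: W2.I2
cycle 8: idle
cycle 9: W0.I2

Answer: 10 cycles, utilization 9/10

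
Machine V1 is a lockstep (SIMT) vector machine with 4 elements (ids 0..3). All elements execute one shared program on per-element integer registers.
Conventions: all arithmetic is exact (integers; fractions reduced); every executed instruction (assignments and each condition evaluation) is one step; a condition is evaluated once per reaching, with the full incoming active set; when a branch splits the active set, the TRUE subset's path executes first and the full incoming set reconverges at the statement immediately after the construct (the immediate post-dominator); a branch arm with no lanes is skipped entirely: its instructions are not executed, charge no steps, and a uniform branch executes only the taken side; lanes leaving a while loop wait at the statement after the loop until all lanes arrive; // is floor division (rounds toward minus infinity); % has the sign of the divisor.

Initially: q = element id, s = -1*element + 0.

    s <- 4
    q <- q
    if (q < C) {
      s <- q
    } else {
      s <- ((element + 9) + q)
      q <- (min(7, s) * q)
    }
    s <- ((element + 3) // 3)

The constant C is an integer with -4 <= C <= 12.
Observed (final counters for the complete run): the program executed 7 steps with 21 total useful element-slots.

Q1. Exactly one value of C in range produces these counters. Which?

Answer: C = 3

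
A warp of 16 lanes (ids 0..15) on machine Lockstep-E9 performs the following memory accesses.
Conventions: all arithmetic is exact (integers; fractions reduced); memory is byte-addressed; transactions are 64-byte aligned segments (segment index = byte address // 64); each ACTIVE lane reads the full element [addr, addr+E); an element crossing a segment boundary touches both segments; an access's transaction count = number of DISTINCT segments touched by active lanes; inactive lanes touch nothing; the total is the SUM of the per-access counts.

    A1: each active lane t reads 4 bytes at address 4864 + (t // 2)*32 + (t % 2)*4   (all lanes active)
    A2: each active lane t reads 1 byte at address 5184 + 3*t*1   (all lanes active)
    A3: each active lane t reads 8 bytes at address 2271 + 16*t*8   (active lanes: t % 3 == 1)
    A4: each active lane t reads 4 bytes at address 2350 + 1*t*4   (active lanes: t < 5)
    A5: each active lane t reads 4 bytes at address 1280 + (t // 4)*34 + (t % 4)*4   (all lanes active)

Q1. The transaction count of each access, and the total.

A1: 4 transactions
A2: 1 transaction
A3: 5 transactions
A4: 2 transactions
A5: 2 transactions

Answer: 4,1,5,2,2; total 14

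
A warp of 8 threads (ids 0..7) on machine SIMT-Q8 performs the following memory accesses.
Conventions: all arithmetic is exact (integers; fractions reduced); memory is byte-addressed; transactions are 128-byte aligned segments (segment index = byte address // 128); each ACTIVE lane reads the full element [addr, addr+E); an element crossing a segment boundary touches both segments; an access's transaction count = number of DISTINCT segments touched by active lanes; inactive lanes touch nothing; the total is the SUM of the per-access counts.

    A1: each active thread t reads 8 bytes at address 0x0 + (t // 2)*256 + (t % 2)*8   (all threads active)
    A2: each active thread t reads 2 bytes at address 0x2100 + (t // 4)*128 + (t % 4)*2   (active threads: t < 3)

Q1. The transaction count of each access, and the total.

A1: 4 transactions
A2: 1 transaction

Answer: 4,1; total 5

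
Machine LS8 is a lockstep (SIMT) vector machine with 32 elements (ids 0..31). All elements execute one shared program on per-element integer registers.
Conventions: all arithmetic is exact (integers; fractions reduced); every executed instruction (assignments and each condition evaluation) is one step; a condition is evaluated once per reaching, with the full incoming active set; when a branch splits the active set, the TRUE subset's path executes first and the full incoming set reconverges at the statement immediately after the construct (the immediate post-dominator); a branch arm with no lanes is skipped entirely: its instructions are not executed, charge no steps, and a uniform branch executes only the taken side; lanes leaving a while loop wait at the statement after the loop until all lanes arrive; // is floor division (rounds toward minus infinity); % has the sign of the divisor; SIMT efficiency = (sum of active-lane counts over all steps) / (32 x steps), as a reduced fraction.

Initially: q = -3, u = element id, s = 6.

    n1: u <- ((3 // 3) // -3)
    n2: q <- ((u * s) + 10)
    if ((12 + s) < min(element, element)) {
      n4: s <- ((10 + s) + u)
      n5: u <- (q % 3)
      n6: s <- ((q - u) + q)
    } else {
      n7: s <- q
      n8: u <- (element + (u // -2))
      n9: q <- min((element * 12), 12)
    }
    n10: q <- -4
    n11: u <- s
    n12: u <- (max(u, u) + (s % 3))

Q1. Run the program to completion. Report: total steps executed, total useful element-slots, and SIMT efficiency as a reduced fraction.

Answer: 12 steps, 288 useful, 3/4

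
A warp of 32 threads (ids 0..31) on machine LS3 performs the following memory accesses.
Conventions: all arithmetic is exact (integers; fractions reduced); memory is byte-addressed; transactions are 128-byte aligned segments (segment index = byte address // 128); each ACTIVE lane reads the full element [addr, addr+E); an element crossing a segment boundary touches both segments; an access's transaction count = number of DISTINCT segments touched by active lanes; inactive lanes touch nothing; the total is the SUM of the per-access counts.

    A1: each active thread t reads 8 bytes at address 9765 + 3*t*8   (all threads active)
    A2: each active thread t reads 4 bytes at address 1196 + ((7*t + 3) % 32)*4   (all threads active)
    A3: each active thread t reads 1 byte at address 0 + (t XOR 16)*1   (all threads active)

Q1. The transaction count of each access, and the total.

A1: 7 transactions
A2: 2 transactions
A3: 1 transaction

Answer: 7,2,1; total 10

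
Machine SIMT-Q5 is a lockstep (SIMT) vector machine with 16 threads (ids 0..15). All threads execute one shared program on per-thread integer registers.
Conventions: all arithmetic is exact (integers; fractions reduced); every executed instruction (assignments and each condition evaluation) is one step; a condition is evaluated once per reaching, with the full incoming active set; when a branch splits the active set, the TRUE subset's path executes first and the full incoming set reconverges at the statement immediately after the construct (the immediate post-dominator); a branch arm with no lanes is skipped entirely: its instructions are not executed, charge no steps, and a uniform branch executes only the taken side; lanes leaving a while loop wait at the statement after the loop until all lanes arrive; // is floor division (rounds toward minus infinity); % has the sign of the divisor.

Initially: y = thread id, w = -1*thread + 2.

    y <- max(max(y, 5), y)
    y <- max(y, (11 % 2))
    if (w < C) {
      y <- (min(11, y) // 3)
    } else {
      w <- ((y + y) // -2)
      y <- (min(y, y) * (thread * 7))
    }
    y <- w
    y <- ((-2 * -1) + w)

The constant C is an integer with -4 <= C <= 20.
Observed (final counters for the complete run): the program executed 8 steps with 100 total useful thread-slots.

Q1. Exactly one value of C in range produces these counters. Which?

Answer: C = -1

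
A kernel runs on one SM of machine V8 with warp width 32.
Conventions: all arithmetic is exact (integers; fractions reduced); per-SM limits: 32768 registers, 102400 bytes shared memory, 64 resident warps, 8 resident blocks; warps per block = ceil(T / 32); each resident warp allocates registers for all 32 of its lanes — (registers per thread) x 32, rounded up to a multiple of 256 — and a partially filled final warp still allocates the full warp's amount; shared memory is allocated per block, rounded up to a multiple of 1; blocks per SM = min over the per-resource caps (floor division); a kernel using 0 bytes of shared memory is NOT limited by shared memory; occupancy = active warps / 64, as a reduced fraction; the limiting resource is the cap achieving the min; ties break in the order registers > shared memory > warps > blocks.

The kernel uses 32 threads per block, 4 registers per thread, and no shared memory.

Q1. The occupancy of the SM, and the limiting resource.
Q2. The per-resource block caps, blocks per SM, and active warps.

Answer: occupancy 1/8, limited by blocks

registers: 128 blocks
shared memory: no limit (kernel uses none)
warps: 64 blocks
blocks: 8 blocks

Answer: 8 blocks, 8 active warps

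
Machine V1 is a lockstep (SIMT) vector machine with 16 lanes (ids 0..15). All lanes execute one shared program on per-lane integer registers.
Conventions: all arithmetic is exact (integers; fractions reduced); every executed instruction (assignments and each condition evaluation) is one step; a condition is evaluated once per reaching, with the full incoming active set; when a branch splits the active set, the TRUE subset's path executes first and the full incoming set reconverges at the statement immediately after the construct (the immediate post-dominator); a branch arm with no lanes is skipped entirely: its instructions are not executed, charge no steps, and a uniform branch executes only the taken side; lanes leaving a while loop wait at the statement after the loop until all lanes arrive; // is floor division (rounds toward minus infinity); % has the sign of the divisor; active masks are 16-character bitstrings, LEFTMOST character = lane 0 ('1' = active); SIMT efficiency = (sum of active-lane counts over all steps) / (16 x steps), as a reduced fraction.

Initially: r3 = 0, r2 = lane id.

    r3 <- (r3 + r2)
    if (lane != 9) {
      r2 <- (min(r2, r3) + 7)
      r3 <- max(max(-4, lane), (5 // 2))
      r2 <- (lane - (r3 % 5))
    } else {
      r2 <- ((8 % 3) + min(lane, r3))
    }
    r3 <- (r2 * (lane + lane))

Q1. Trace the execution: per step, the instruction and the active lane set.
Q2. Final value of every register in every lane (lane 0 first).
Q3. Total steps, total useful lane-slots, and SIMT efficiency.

step 0: r3 <- (r3 + r2)              1111111111111111
step 1: eval (lane != 9)             1111111111111111
step 2: r2 <- (min(r2, r3) + 7)      1111111110111111
step 3: r3 <- max(max(-4, lane), (5 // 2)) 1111111110111111
step 4: r2 <- (lane - (r3 % 5))      1111111110111111
step 5: r2 <- ((8 % 3) + min(lane, r3)) 0000000001000000
step 6: r3 <- (r2 * (lane + lane))   1111111111111111

Answer: 7 steps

r3: 0,-2,0,0,0,50,60,70,80,198,200,220,240,260,280,450
r2: -2,-1,0,0,0,5,5,5,5,11,10,10,10,10,10,15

steps = 7; useful = 94; efficiency = 94/112 = 47/56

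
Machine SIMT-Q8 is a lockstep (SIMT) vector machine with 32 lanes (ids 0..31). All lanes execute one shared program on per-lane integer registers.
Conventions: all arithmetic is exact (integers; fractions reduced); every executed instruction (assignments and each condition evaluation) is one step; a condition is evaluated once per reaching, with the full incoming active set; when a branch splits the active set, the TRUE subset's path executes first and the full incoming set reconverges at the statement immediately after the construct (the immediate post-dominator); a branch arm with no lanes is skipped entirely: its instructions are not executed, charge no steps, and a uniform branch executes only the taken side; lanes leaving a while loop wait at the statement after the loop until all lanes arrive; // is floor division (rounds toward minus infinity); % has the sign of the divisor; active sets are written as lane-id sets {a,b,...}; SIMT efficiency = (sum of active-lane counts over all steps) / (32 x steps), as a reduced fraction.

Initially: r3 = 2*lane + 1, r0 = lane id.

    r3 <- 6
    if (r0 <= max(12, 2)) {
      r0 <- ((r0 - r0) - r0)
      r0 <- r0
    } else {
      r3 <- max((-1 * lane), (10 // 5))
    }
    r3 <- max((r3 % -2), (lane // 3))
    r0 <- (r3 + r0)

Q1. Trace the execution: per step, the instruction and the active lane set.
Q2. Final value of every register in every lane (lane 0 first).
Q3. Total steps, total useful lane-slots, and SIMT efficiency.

step 0: r3 <- 6                      {0,1,2,3,4,5,6,7,8,9,10,11,12,13,14,15,16,17,18,19,20,21,22,23,24,25,26,27,28,29,30,31}
step 1: eval (r0 <= max(12, 2))      {0,1,2,3,4,5,6,7,8,9,10,11,12,13,14,15,16,17,18,19,20,21,22,23,24,25,26,27,28,29,30,31}
step 2: r0 <- ((r0 - r0) - r0)       {0,1,2,3,4,5,6,7,8,9,10,11,12}
step 3: r0 <- r0                     {0,1,2,3,4,5,6,7,8,9,10,11,12}
step 4: r3 <- max((-1 * lane), (10 // 5)) {13,14,15,16,17,18,19,20,21,22,23,24,25,26,27,28,29,30,31}
step 5: r3 <- max((r3 % -2), (lane // 3)) {0,1,2,3,4,5,6,7,8,9,10,11,12,13,14,15,16,17,18,19,20,21,22,23,24,25,26,27,28,29,30,31}
step 6: r0 <- (r3 + r0)              {0,1,2,3,4,5,6,7,8,9,10,11,12,13,14,15,16,17,18,19,20,21,22,23,24,25,26,27,28,29,30,31}

Answer: 7 steps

r3: 0,0,0,1,1,1,2,2,2,3,3,3,4,4,4,5,5,5,6,6,6,7,7,7,8,8,8,9,9,9,10,10
r0: 0,-1,-2,-2,-3,-4,-4,-5,-6,-6,-7,-8,-8,17,18,20,21,22,24,25,26,28,29,30,32,33,34,36,37,38,40,41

steps = 7; useful = 173; efficiency = 173/224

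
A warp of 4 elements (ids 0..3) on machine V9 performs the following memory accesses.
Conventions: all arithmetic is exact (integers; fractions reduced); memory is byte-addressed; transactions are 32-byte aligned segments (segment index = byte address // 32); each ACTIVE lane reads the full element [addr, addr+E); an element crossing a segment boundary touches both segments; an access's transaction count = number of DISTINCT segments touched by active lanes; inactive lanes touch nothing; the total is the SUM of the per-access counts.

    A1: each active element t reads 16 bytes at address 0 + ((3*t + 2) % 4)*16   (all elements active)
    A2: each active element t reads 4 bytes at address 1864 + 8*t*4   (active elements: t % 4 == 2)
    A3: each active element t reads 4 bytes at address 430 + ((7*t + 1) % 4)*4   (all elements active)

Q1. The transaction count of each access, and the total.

A1: 2 transactions
A2: 1 transaction
A3: 1 transaction

Answer: 2,1,1; total 4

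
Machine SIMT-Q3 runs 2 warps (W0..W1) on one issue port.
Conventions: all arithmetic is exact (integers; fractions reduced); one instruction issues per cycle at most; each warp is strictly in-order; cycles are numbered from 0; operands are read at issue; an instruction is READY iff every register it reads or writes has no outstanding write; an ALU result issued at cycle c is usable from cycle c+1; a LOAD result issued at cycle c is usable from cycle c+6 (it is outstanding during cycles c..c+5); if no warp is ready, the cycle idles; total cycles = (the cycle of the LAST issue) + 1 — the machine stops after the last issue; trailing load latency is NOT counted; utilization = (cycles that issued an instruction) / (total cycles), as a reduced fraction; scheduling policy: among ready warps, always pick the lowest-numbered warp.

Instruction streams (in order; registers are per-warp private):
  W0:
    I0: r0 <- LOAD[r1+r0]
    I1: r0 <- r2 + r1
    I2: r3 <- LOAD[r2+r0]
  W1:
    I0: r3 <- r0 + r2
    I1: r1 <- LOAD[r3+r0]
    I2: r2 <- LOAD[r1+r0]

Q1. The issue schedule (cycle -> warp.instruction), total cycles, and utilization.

cycle 0: W0.I0
cycle 1: W1.I0
cycle 2: W1.I1
cycle 3: idle
cycle 4: idle
cycle 5: idle
cycle 6: W0.I1
cycle 7: W0.I2
cycle 8: W1.I2

Answer: 9 cycles, utilization 2/3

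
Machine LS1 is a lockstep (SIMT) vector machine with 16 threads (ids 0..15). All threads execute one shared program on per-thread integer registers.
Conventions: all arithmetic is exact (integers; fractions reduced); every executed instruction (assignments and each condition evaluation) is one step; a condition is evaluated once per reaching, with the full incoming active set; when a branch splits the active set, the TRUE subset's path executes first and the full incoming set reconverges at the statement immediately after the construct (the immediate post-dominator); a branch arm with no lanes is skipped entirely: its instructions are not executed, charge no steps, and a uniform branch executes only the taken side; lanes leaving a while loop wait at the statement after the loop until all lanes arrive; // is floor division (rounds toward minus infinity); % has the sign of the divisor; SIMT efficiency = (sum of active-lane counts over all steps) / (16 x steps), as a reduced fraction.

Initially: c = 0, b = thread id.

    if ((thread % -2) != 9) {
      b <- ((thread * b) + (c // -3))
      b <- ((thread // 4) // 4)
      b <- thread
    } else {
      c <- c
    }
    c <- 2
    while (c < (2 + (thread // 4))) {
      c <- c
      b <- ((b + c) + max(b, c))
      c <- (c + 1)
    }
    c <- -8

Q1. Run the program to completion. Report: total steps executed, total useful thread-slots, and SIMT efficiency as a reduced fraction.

Answer: 19 steps, 208 useful, 13/19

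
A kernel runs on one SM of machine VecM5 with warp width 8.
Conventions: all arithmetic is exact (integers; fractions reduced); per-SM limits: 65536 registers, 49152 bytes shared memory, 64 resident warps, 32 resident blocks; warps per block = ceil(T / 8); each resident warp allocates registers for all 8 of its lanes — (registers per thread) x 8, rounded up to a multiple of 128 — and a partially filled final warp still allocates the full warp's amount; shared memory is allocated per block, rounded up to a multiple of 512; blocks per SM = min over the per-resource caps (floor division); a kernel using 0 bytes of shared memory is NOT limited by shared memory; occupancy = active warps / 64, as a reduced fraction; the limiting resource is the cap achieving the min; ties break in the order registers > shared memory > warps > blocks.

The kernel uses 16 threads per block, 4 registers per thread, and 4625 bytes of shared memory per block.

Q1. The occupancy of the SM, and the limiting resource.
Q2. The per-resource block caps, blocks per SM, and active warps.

Answer: occupancy 9/32, limited by shared memory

registers: 256 blocks
shared memory: 9 blocks
warps: 32 blocks
blocks: 32 blocks

Answer: 9 blocks, 18 active warps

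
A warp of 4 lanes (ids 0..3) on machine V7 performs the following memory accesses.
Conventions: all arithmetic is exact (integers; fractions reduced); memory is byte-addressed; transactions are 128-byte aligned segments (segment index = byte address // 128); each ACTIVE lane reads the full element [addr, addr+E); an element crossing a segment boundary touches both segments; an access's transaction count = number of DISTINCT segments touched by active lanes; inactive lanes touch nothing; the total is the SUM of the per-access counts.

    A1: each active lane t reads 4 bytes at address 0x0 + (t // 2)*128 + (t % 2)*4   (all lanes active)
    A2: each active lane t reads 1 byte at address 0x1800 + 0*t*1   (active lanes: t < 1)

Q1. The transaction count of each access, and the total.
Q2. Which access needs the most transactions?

A1: 2 transactions
A2: 1 transaction

Answer: 2,1; total 3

Answer: A1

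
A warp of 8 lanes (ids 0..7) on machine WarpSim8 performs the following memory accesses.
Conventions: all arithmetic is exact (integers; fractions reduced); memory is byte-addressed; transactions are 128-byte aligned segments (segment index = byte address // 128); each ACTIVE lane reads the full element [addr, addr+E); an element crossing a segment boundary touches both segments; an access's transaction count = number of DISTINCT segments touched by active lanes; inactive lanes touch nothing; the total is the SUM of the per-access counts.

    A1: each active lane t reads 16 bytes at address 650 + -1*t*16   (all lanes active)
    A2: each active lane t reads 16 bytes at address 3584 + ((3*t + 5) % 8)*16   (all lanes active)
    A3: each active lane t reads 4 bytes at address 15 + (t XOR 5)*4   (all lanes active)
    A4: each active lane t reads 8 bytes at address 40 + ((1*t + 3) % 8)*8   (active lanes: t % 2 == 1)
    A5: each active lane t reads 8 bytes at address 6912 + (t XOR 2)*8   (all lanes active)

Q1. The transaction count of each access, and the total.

A1: 2 transactions
A2: 1 transaction
A3: 1 transaction
A4: 1 transaction
A5: 1 transaction

Answer: 2,1,1,1,1; total 6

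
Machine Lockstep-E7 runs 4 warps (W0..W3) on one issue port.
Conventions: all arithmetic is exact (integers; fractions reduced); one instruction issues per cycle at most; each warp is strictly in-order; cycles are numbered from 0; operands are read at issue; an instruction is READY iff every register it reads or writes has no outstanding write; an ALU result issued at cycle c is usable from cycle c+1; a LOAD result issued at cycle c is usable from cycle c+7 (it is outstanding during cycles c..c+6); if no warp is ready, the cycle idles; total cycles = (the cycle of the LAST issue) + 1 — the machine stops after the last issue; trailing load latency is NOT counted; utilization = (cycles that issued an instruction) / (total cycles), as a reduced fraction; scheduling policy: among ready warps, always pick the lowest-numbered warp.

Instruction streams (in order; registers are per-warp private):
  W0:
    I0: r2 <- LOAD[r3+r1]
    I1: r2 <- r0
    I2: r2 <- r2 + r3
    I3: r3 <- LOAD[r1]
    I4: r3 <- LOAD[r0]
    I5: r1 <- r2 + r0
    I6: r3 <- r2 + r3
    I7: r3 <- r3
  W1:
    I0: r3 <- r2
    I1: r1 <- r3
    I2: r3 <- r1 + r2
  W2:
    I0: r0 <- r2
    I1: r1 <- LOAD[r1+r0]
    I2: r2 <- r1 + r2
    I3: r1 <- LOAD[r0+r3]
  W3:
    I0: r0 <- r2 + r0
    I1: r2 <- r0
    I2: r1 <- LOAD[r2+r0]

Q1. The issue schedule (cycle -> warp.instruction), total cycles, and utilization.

cycle 0: W0.I0
cycle 1: W1.I0
cycle 2: W1.I1
cycle 3: W1.I2
cycle 4: W2.I0
cycle 5: W2.I1
cycle 6: W3.I0
cycle 7: W0.I1
cycle 8: W0.I2
cycle 9: W0.I3
cycle 10: W3.I1
cycle 11: W3.I2
cycle 12: W2.I2
cycle 13: W2.I3
cycle 14: idle
cycle 15: idle
cycle 16: W0.I4
cycle 17: W0.I5
cycle 18: idle
cycle 19: idle
cycle 20: idle
cycle 21: idle
cycle 22: idle
cycle 23: W0.I6
cycle 24: W0.I7

Answer: 25 cycles, utilization 18/25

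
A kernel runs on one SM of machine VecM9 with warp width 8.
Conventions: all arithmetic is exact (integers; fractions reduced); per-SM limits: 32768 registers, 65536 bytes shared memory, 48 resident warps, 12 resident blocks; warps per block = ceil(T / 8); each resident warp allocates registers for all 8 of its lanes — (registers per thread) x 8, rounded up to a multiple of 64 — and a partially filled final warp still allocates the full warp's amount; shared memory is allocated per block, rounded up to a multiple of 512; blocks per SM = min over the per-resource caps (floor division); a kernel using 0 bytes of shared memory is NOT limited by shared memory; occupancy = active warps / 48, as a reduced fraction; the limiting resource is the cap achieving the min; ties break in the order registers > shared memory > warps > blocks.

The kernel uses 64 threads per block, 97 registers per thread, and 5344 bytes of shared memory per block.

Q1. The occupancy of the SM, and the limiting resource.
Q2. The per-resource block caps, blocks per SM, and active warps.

Answer: occupancy 2/3, limited by registers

registers: 4 blocks
shared memory: 11 blocks
warps: 6 blocks
blocks: 12 blocks

Answer: 4 blocks, 32 active warps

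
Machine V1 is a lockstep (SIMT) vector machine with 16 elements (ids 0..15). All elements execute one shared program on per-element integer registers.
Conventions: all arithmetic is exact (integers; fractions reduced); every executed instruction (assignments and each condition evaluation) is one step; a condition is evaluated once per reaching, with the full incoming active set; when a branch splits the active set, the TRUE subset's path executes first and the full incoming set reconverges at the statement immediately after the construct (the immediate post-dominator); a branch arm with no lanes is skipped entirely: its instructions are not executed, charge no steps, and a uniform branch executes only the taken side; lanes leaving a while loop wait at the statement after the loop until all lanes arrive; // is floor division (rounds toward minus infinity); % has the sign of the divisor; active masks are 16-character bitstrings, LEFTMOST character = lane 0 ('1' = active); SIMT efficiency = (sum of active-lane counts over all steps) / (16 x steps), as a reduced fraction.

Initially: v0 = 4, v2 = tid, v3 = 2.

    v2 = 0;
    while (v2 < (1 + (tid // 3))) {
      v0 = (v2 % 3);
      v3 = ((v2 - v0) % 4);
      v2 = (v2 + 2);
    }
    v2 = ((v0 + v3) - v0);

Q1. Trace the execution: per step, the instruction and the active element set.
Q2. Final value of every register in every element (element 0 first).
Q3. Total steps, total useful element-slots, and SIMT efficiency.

step 0: v2 <- 0                      1111111111111111
step 1: eval (v2 < (1 + (tid // 3))) 1111111111111111
step 2: v0 <- (v2 % 3)               1111111111111111
step 3: v3 <- ((v2 - v0) % 4)        1111111111111111
step 4: v2 <- (v2 + 2)               1111111111111111
step 5: eval (v2 < (1 + (tid // 3))) 1111111111111111
step 6: v0 <- (v2 % 3)               0000001111111111
step 7: v3 <- ((v2 - v0) % 4)        0000001111111111
step 8: v2 <- (v2 + 2)               0000001111111111
step 9: eval (v2 < (1 + (tid // 3))) 0000001111111111
step 10: v0 <- (v2 % 3)               0000000000001111
step 11: v3 <- ((v2 - v0) % 4)        0000000000001111
step 12: v2 <- (v2 + 2)               0000000000001111
step 13: eval (v2 < (1 + (tid // 3))) 0000000000001111
step 14: v2 <- ((v0 + v3) - v0)       1111111111111111

Answer: 15 steps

v0: 0,0,0,0,0,0,2,2,2,2,2,2,1,1,1,1
v2: 0,0,0,0,0,0,0,0,0,0,0,0,3,3,3,3
v3: 0,0,0,0,0,0,0,0,0,0,0,0,3,3,3,3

steps = 15; useful = 168; efficiency = 168/240 = 7/10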